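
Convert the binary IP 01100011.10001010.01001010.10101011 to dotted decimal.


01100011 = 99
10001010 = 138
01001010 = 74
10101011 = 171
IP: 99.138.74.171


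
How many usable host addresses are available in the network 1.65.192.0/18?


Host bits = 32 - 18 = 14
Total addresses = 2^14 = 16384
Usable = total - 2 (network and broadcast)
Usable hosts: 16382


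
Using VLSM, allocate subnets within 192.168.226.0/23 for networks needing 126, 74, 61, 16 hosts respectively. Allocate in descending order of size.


126 hosts -> /25 (126 usable): 192.168.226.0/25
74 hosts -> /25 (126 usable): 192.168.226.128/25
61 hosts -> /26 (62 usable): 192.168.227.0/26
16 hosts -> /27 (30 usable): 192.168.227.64/27
Allocation: 192.168.226.0/25 (126 hosts, 126 usable); 192.168.226.128/25 (74 hosts, 126 usable); 192.168.227.0/26 (61 hosts, 62 usable); 192.168.227.64/27 (16 hosts, 30 usable)


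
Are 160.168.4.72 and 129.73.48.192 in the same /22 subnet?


Mask: 255.255.252.0
160.168.4.72 AND mask = 160.168.4.0
129.73.48.192 AND mask = 129.73.48.0
No, different subnets (160.168.4.0 vs 129.73.48.0)


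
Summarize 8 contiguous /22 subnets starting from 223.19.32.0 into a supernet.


Original prefix: /22
Number of subnets: 8 = 2^3
New prefix = 22 - 3 = 19
Supernet: 223.19.32.0/19


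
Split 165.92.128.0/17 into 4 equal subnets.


New prefix = 17 + 2 = 19
Each subnet has 8192 addresses
  165.92.128.0/19
  165.92.160.0/19
  165.92.192.0/19
  165.92.224.0/19
Subnets: 165.92.128.0/19, 165.92.160.0/19, 165.92.192.0/19, 165.92.224.0/19


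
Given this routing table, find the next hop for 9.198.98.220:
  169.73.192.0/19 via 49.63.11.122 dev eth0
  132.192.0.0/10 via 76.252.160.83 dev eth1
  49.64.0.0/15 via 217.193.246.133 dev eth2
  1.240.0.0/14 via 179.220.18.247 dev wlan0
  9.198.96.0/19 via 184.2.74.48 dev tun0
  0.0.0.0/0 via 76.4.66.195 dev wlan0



Longest prefix match for 9.198.98.220:
  /19 169.73.192.0: no
  /10 132.192.0.0: no
  /15 49.64.0.0: no
  /14 1.240.0.0: no
  /19 9.198.96.0: MATCH
  /0 0.0.0.0: MATCH
Selected: next-hop 184.2.74.48 via tun0 (matched /19)


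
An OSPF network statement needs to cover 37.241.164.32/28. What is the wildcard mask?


Subnet mask: 255.255.255.240
Wildcard = 255.255.255.255 - subnet mask
255 - 255 = 0
255 - 255 = 0
255 - 255 = 0
255 - 240 = 15
Wildcard: 0.0.0.15


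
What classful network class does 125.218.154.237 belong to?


First octet: 125
Binary: 01111101
0xxxxxxx -> Class A (1-126)
Class A, default mask 255.0.0.0 (/8)


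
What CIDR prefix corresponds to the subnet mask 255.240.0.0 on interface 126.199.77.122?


Binary: 11111111.11110000.00000000.00000000
Count leading 1s
Prefix: /12


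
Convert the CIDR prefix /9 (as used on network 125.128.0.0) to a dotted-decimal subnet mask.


/9 means 9 network bits, 23 host bits
Binary: 11111111100000000000000000000000
Mask: 255.128.0.0


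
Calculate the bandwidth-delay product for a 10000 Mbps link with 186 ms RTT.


BDP = bandwidth * RTT
= 10000 Mbps * 186 ms
= 10000 * 1e6 * 186 / 1000 bits
= 1860000000 bits
= 232500000 bytes
= 227050.7812 KB
BDP = 1860000000 bits (232500000 bytes)


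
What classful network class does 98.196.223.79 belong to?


First octet: 98
Binary: 01100010
0xxxxxxx -> Class A (1-126)
Class A, default mask 255.0.0.0 (/8)


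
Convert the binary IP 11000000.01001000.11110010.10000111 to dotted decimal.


11000000 = 192
01001000 = 72
11110010 = 242
10000111 = 135
IP: 192.72.242.135


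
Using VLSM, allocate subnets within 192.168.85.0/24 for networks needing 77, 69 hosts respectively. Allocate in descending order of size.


77 hosts -> /25 (126 usable): 192.168.85.0/25
69 hosts -> /25 (126 usable): 192.168.85.128/25
Allocation: 192.168.85.0/25 (77 hosts, 126 usable); 192.168.85.128/25 (69 hosts, 126 usable)


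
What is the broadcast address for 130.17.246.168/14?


Network: 130.16.0.0/14
Host bits = 18
Set all host bits to 1:
Broadcast: 130.19.255.255


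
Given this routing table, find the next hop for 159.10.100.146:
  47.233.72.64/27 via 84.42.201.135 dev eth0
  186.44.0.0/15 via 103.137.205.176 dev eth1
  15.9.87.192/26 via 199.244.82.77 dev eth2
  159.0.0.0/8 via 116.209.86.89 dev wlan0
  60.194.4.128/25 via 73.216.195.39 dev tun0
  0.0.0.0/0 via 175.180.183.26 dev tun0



Longest prefix match for 159.10.100.146:
  /27 47.233.72.64: no
  /15 186.44.0.0: no
  /26 15.9.87.192: no
  /8 159.0.0.0: MATCH
  /25 60.194.4.128: no
  /0 0.0.0.0: MATCH
Selected: next-hop 116.209.86.89 via wlan0 (matched /8)


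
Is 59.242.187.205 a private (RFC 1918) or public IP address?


RFC 1918 private ranges:
  10.0.0.0/8 (10.0.0.0 - 10.255.255.255)
  172.16.0.0/12 (172.16.0.0 - 172.31.255.255)
  192.168.0.0/16 (192.168.0.0 - 192.168.255.255)
Public (not in any RFC 1918 range)


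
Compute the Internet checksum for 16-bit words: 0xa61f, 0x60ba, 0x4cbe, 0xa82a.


Sum all words (with carry folding):
+ 0xa61f = 0xa61f
+ 0x60ba = 0x06da
+ 0x4cbe = 0x5398
+ 0xa82a = 0xfbc2
One's complement: ~0xfbc2
Checksum = 0x043d


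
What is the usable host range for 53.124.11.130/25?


Network: 53.124.11.128
Broadcast: 53.124.11.255
First usable = network + 1
Last usable = broadcast - 1
Range: 53.124.11.129 to 53.124.11.254


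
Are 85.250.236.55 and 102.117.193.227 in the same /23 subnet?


Mask: 255.255.254.0
85.250.236.55 AND mask = 85.250.236.0
102.117.193.227 AND mask = 102.117.192.0
No, different subnets (85.250.236.0 vs 102.117.192.0)


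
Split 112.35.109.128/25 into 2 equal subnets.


New prefix = 25 + 1 = 26
Each subnet has 64 addresses
  112.35.109.128/26
  112.35.109.192/26
Subnets: 112.35.109.128/26, 112.35.109.192/26


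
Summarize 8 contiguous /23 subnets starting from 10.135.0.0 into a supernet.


Original prefix: /23
Number of subnets: 8 = 2^3
New prefix = 23 - 3 = 20
Supernet: 10.135.0.0/20


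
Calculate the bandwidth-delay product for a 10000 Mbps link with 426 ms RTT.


BDP = bandwidth * RTT
= 10000 Mbps * 426 ms
= 10000 * 1e6 * 426 / 1000 bits
= 4260000000 bits
= 532500000 bytes
= 520019.5312 KB
BDP = 4260000000 bits (532500000 bytes)


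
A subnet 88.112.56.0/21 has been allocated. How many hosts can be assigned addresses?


Host bits = 32 - 21 = 11
Total addresses = 2^11 = 2048
Usable = total - 2 (network and broadcast)
Usable hosts: 2046


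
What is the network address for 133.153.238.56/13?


IP:   10000101.10011001.11101110.00111000
Mask: 11111111.11111000.00000000.00000000
AND operation:
Net:  10000101.10011000.00000000.00000000
Network: 133.152.0.0/13


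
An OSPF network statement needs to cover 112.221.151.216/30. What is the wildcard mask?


Subnet mask: 255.255.255.252
Wildcard = 255.255.255.255 - subnet mask
255 - 255 = 0
255 - 255 = 0
255 - 255 = 0
255 - 252 = 3
Wildcard: 0.0.0.3


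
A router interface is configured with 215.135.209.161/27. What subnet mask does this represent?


/27 means 27 network bits, 5 host bits
Binary: 11111111111111111111111111100000
Mask: 255.255.255.224


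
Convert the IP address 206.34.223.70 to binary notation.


206 = 11001110
34 = 00100010
223 = 11011111
70 = 01000110
Binary: 11001110.00100010.11011111.01000110


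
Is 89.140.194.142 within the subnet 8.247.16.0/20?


Subnet network: 8.247.16.0
Test IP AND mask: 89.140.192.0
No, 89.140.194.142 is not in 8.247.16.0/20


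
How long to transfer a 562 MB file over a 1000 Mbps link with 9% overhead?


Effective throughput = 1000 * (1 - 9/100) = 910 Mbps
File size in Mb = 562 * 8 = 4496 Mb
Time = 4496 / 910
Time = 4.9407 seconds


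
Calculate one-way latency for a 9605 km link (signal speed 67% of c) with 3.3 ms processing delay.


Speed = 0.67 * 3e5 km/s = 201000 km/s
Propagation delay = 9605 / 201000 = 0.0478 s = 47.7861 ms
Processing delay = 3.3 ms
Total one-way latency = 51.0861 ms


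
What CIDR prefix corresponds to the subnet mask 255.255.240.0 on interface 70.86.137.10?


Binary: 11111111.11111111.11110000.00000000
Count leading 1s
Prefix: /20


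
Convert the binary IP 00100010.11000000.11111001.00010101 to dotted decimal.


00100010 = 34
11000000 = 192
11111001 = 249
00010101 = 21
IP: 34.192.249.21


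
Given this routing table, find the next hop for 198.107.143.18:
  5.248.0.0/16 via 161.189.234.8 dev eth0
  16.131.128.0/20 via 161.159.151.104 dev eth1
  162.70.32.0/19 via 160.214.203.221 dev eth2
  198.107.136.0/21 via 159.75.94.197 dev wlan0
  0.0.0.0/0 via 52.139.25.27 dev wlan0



Longest prefix match for 198.107.143.18:
  /16 5.248.0.0: no
  /20 16.131.128.0: no
  /19 162.70.32.0: no
  /21 198.107.136.0: MATCH
  /0 0.0.0.0: MATCH
Selected: next-hop 159.75.94.197 via wlan0 (matched /21)


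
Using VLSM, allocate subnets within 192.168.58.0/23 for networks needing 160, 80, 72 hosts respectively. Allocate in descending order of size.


160 hosts -> /24 (254 usable): 192.168.58.0/24
80 hosts -> /25 (126 usable): 192.168.59.0/25
72 hosts -> /25 (126 usable): 192.168.59.128/25
Allocation: 192.168.58.0/24 (160 hosts, 254 usable); 192.168.59.0/25 (80 hosts, 126 usable); 192.168.59.128/25 (72 hosts, 126 usable)


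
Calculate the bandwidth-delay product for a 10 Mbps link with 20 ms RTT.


BDP = bandwidth * RTT
= 10 Mbps * 20 ms
= 10 * 1e6 * 20 / 1000 bits
= 200000 bits
= 25000 bytes
= 24.4141 KB
BDP = 200000 bits (25000 bytes)


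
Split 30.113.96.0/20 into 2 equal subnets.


New prefix = 20 + 1 = 21
Each subnet has 2048 addresses
  30.113.96.0/21
  30.113.104.0/21
Subnets: 30.113.96.0/21, 30.113.104.0/21


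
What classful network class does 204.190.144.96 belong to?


First octet: 204
Binary: 11001100
110xxxxx -> Class C (192-223)
Class C, default mask 255.255.255.0 (/24)


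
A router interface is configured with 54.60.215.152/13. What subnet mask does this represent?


/13 means 13 network bits, 19 host bits
Binary: 11111111111110000000000000000000
Mask: 255.248.0.0


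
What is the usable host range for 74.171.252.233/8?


Network: 74.0.0.0
Broadcast: 74.255.255.255
First usable = network + 1
Last usable = broadcast - 1
Range: 74.0.0.1 to 74.255.255.254


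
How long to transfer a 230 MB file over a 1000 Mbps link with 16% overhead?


Effective throughput = 1000 * (1 - 16/100) = 840 Mbps
File size in Mb = 230 * 8 = 1840 Mb
Time = 1840 / 840
Time = 2.1905 seconds


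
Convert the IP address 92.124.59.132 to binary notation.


92 = 01011100
124 = 01111100
59 = 00111011
132 = 10000100
Binary: 01011100.01111100.00111011.10000100


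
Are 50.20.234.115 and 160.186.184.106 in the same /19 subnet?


Mask: 255.255.224.0
50.20.234.115 AND mask = 50.20.224.0
160.186.184.106 AND mask = 160.186.160.0
No, different subnets (50.20.224.0 vs 160.186.160.0)


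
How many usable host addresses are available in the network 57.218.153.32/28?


Host bits = 32 - 28 = 4
Total addresses = 2^4 = 16
Usable = total - 2 (network and broadcast)
Usable hosts: 14


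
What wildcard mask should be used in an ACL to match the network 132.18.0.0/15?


Subnet mask: 255.254.0.0
Wildcard = 255.255.255.255 - subnet mask
255 - 255 = 0
255 - 254 = 1
255 - 0 = 255
255 - 0 = 255
Wildcard: 0.1.255.255


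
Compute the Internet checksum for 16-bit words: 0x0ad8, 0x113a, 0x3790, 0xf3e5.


Sum all words (with carry folding):
+ 0x0ad8 = 0x0ad8
+ 0x113a = 0x1c12
+ 0x3790 = 0x53a2
+ 0xf3e5 = 0x4788
One's complement: ~0x4788
Checksum = 0xb877


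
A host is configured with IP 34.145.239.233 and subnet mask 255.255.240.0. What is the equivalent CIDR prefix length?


Binary: 11111111.11111111.11110000.00000000
Count leading 1s
Prefix: /20


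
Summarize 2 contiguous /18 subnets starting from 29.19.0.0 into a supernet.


Original prefix: /18
Number of subnets: 2 = 2^1
New prefix = 18 - 1 = 17
Supernet: 29.19.0.0/17


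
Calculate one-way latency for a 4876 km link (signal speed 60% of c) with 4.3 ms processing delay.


Speed = 0.6 * 3e5 km/s = 180000 km/s
Propagation delay = 4876 / 180000 = 0.0271 s = 27.0889 ms
Processing delay = 4.3 ms
Total one-way latency = 31.3889 ms


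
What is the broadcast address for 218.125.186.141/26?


Network: 218.125.186.128/26
Host bits = 6
Set all host bits to 1:
Broadcast: 218.125.186.191


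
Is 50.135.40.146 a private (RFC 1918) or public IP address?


RFC 1918 private ranges:
  10.0.0.0/8 (10.0.0.0 - 10.255.255.255)
  172.16.0.0/12 (172.16.0.0 - 172.31.255.255)
  192.168.0.0/16 (192.168.0.0 - 192.168.255.255)
Public (not in any RFC 1918 range)


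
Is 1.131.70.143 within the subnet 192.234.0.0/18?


Subnet network: 192.234.0.0
Test IP AND mask: 1.131.64.0
No, 1.131.70.143 is not in 192.234.0.0/18


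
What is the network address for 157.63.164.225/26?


IP:   10011101.00111111.10100100.11100001
Mask: 11111111.11111111.11111111.11000000
AND operation:
Net:  10011101.00111111.10100100.11000000
Network: 157.63.164.192/26


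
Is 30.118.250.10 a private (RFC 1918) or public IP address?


RFC 1918 private ranges:
  10.0.0.0/8 (10.0.0.0 - 10.255.255.255)
  172.16.0.0/12 (172.16.0.0 - 172.31.255.255)
  192.168.0.0/16 (192.168.0.0 - 192.168.255.255)
Public (not in any RFC 1918 range)


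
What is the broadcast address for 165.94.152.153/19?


Network: 165.94.128.0/19
Host bits = 13
Set all host bits to 1:
Broadcast: 165.94.159.255


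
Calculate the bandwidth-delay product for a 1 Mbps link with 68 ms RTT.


BDP = bandwidth * RTT
= 1 Mbps * 68 ms
= 1 * 1e6 * 68 / 1000 bits
= 68000 bits
= 8500 bytes
= 8.3008 KB
BDP = 68000 bits (8500 bytes)


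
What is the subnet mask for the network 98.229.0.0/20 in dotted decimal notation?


/20 means 20 network bits, 12 host bits
Binary: 11111111111111111111000000000000
Mask: 255.255.240.0


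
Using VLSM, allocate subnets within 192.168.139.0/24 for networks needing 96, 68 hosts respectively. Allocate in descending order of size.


96 hosts -> /25 (126 usable): 192.168.139.0/25
68 hosts -> /25 (126 usable): 192.168.139.128/25
Allocation: 192.168.139.0/25 (96 hosts, 126 usable); 192.168.139.128/25 (68 hosts, 126 usable)


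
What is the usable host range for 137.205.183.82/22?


Network: 137.205.180.0
Broadcast: 137.205.183.255
First usable = network + 1
Last usable = broadcast - 1
Range: 137.205.180.1 to 137.205.183.254


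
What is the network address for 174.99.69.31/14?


IP:   10101110.01100011.01000101.00011111
Mask: 11111111.11111100.00000000.00000000
AND operation:
Net:  10101110.01100000.00000000.00000000
Network: 174.96.0.0/14


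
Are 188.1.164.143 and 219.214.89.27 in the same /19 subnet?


Mask: 255.255.224.0
188.1.164.143 AND mask = 188.1.160.0
219.214.89.27 AND mask = 219.214.64.0
No, different subnets (188.1.160.0 vs 219.214.64.0)


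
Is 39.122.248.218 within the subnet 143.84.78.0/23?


Subnet network: 143.84.78.0
Test IP AND mask: 39.122.248.0
No, 39.122.248.218 is not in 143.84.78.0/23


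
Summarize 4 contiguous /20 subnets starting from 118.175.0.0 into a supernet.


Original prefix: /20
Number of subnets: 4 = 2^2
New prefix = 20 - 2 = 18
Supernet: 118.175.0.0/18


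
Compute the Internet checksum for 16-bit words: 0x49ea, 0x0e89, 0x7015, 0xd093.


Sum all words (with carry folding):
+ 0x49ea = 0x49ea
+ 0x0e89 = 0x5873
+ 0x7015 = 0xc888
+ 0xd093 = 0x991c
One's complement: ~0x991c
Checksum = 0x66e3


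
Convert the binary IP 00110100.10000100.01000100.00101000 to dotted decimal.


00110100 = 52
10000100 = 132
01000100 = 68
00101000 = 40
IP: 52.132.68.40


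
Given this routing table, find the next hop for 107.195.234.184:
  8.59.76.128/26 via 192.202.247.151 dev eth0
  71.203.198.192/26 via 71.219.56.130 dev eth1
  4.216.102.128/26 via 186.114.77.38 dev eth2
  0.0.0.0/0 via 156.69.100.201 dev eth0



Longest prefix match for 107.195.234.184:
  /26 8.59.76.128: no
  /26 71.203.198.192: no
  /26 4.216.102.128: no
  /0 0.0.0.0: MATCH
Selected: next-hop 156.69.100.201 via eth0 (matched /0)


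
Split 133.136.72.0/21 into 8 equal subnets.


New prefix = 21 + 3 = 24
Each subnet has 256 addresses
  133.136.72.0/24
  133.136.73.0/24
  133.136.74.0/24
  133.136.75.0/24
  133.136.76.0/24
  133.136.77.0/24
  133.136.78.0/24
  133.136.79.0/24
Subnets: 133.136.72.0/24, 133.136.73.0/24, 133.136.74.0/24, 133.136.75.0/24, 133.136.76.0/24, 133.136.77.0/24, 133.136.78.0/24, 133.136.79.0/24


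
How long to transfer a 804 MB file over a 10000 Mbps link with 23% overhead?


Effective throughput = 10000 * (1 - 23/100) = 7700 Mbps
File size in Mb = 804 * 8 = 6432 Mb
Time = 6432 / 7700
Time = 0.8353 seconds


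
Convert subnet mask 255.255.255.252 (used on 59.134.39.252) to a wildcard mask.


Subnet mask: 255.255.255.252
Wildcard = 255.255.255.255 - subnet mask
255 - 255 = 0
255 - 255 = 0
255 - 255 = 0
255 - 252 = 3
Wildcard: 0.0.0.3


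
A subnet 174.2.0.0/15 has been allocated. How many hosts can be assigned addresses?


Host bits = 32 - 15 = 17
Total addresses = 2^17 = 131072
Usable = total - 2 (network and broadcast)
Usable hosts: 131070


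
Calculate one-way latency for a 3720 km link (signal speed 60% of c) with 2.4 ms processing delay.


Speed = 0.6 * 3e5 km/s = 180000 km/s
Propagation delay = 3720 / 180000 = 0.0207 s = 20.6667 ms
Processing delay = 2.4 ms
Total one-way latency = 23.0667 ms


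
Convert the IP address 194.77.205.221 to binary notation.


194 = 11000010
77 = 01001101
205 = 11001101
221 = 11011101
Binary: 11000010.01001101.11001101.11011101


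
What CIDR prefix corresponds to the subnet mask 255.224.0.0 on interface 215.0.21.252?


Binary: 11111111.11100000.00000000.00000000
Count leading 1s
Prefix: /11


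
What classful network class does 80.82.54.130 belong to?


First octet: 80
Binary: 01010000
0xxxxxxx -> Class A (1-126)
Class A, default mask 255.0.0.0 (/8)


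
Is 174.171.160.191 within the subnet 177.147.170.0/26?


Subnet network: 177.147.170.0
Test IP AND mask: 174.171.160.128
No, 174.171.160.191 is not in 177.147.170.0/26


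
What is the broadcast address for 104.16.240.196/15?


Network: 104.16.0.0/15
Host bits = 17
Set all host bits to 1:
Broadcast: 104.17.255.255


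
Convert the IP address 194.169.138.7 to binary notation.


194 = 11000010
169 = 10101001
138 = 10001010
7 = 00000111
Binary: 11000010.10101001.10001010.00000111


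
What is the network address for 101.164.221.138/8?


IP:   01100101.10100100.11011101.10001010
Mask: 11111111.00000000.00000000.00000000
AND operation:
Net:  01100101.00000000.00000000.00000000
Network: 101.0.0.0/8


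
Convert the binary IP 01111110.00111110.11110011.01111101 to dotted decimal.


01111110 = 126
00111110 = 62
11110011 = 243
01111101 = 125
IP: 126.62.243.125


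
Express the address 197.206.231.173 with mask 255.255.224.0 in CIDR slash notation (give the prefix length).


Binary: 11111111.11111111.11100000.00000000
Count leading 1s
Prefix: /19


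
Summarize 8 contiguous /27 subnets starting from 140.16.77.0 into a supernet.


Original prefix: /27
Number of subnets: 8 = 2^3
New prefix = 27 - 3 = 24
Supernet: 140.16.77.0/24


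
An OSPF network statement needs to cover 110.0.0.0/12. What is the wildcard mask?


Subnet mask: 255.240.0.0
Wildcard = 255.255.255.255 - subnet mask
255 - 255 = 0
255 - 240 = 15
255 - 0 = 255
255 - 0 = 255
Wildcard: 0.15.255.255


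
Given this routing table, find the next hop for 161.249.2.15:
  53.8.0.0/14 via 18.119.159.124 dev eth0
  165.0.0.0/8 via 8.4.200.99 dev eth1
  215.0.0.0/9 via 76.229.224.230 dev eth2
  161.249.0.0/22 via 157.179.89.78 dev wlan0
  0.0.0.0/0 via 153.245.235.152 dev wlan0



Longest prefix match for 161.249.2.15:
  /14 53.8.0.0: no
  /8 165.0.0.0: no
  /9 215.0.0.0: no
  /22 161.249.0.0: MATCH
  /0 0.0.0.0: MATCH
Selected: next-hop 157.179.89.78 via wlan0 (matched /22)


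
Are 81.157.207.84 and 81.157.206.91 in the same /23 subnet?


Mask: 255.255.254.0
81.157.207.84 AND mask = 81.157.206.0
81.157.206.91 AND mask = 81.157.206.0
Yes, same subnet (81.157.206.0)


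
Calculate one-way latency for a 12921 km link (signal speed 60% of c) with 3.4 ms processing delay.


Speed = 0.6 * 3e5 km/s = 180000 km/s
Propagation delay = 12921 / 180000 = 0.0718 s = 71.7833 ms
Processing delay = 3.4 ms
Total one-way latency = 75.1833 ms


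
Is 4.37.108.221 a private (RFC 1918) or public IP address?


RFC 1918 private ranges:
  10.0.0.0/8 (10.0.0.0 - 10.255.255.255)
  172.16.0.0/12 (172.16.0.0 - 172.31.255.255)
  192.168.0.0/16 (192.168.0.0 - 192.168.255.255)
Public (not in any RFC 1918 range)


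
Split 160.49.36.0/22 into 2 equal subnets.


New prefix = 22 + 1 = 23
Each subnet has 512 addresses
  160.49.36.0/23
  160.49.38.0/23
Subnets: 160.49.36.0/23, 160.49.38.0/23


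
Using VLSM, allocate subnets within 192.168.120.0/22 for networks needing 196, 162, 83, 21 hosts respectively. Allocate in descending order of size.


196 hosts -> /24 (254 usable): 192.168.120.0/24
162 hosts -> /24 (254 usable): 192.168.121.0/24
83 hosts -> /25 (126 usable): 192.168.122.0/25
21 hosts -> /27 (30 usable): 192.168.122.128/27
Allocation: 192.168.120.0/24 (196 hosts, 254 usable); 192.168.121.0/24 (162 hosts, 254 usable); 192.168.122.0/25 (83 hosts, 126 usable); 192.168.122.128/27 (21 hosts, 30 usable)


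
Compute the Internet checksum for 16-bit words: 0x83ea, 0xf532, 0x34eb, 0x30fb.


Sum all words (with carry folding):
+ 0x83ea = 0x83ea
+ 0xf532 = 0x791d
+ 0x34eb = 0xae08
+ 0x30fb = 0xdf03
One's complement: ~0xdf03
Checksum = 0x20fc


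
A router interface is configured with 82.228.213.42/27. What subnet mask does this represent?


/27 means 27 network bits, 5 host bits
Binary: 11111111111111111111111111100000
Mask: 255.255.255.224


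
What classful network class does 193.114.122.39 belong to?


First octet: 193
Binary: 11000001
110xxxxx -> Class C (192-223)
Class C, default mask 255.255.255.0 (/24)


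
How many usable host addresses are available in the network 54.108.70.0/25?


Host bits = 32 - 25 = 7
Total addresses = 2^7 = 128
Usable = total - 2 (network and broadcast)
Usable hosts: 126


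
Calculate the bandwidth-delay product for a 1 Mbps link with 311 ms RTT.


BDP = bandwidth * RTT
= 1 Mbps * 311 ms
= 1 * 1e6 * 311 / 1000 bits
= 311000 bits
= 38875 bytes
= 37.9639 KB
BDP = 311000 bits (38875 bytes)


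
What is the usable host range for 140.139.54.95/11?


Network: 140.128.0.0
Broadcast: 140.159.255.255
First usable = network + 1
Last usable = broadcast - 1
Range: 140.128.0.1 to 140.159.255.254


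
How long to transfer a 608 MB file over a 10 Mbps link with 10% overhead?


Effective throughput = 10 * (1 - 10/100) = 9 Mbps
File size in Mb = 608 * 8 = 4864 Mb
Time = 4864 / 9
Time = 540.4444 seconds


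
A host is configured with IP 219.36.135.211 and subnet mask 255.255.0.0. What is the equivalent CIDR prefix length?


Binary: 11111111.11111111.00000000.00000000
Count leading 1s
Prefix: /16


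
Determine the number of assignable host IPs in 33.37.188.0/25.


Host bits = 32 - 25 = 7
Total addresses = 2^7 = 128
Usable = total - 2 (network and broadcast)
Usable hosts: 126


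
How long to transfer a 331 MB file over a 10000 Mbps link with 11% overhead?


Effective throughput = 10000 * (1 - 11/100) = 8900 Mbps
File size in Mb = 331 * 8 = 2648 Mb
Time = 2648 / 8900
Time = 0.2975 seconds


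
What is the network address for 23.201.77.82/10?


IP:   00010111.11001001.01001101.01010010
Mask: 11111111.11000000.00000000.00000000
AND operation:
Net:  00010111.11000000.00000000.00000000
Network: 23.192.0.0/10


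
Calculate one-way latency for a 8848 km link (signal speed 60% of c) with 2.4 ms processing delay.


Speed = 0.6 * 3e5 km/s = 180000 km/s
Propagation delay = 8848 / 180000 = 0.0492 s = 49.1556 ms
Processing delay = 2.4 ms
Total one-way latency = 51.5556 ms


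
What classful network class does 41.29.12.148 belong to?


First octet: 41
Binary: 00101001
0xxxxxxx -> Class A (1-126)
Class A, default mask 255.0.0.0 (/8)


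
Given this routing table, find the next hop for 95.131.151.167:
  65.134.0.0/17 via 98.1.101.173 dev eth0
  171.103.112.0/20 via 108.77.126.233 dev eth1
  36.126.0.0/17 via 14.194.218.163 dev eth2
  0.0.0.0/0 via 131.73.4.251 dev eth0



Longest prefix match for 95.131.151.167:
  /17 65.134.0.0: no
  /20 171.103.112.0: no
  /17 36.126.0.0: no
  /0 0.0.0.0: MATCH
Selected: next-hop 131.73.4.251 via eth0 (matched /0)


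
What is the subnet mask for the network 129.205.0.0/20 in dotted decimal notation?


/20 means 20 network bits, 12 host bits
Binary: 11111111111111111111000000000000
Mask: 255.255.240.0


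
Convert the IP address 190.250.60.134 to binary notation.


190 = 10111110
250 = 11111010
60 = 00111100
134 = 10000110
Binary: 10111110.11111010.00111100.10000110


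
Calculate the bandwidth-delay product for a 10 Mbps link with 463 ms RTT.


BDP = bandwidth * RTT
= 10 Mbps * 463 ms
= 10 * 1e6 * 463 / 1000 bits
= 4630000 bits
= 578750 bytes
= 565.1855 KB
BDP = 4630000 bits (578750 bytes)


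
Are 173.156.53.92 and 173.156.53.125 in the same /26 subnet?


Mask: 255.255.255.192
173.156.53.92 AND mask = 173.156.53.64
173.156.53.125 AND mask = 173.156.53.64
Yes, same subnet (173.156.53.64)


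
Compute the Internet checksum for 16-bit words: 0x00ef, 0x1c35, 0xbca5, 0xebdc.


Sum all words (with carry folding):
+ 0x00ef = 0x00ef
+ 0x1c35 = 0x1d24
+ 0xbca5 = 0xd9c9
+ 0xebdc = 0xc5a6
One's complement: ~0xc5a6
Checksum = 0x3a59


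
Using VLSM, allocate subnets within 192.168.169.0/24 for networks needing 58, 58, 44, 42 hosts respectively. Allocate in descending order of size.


58 hosts -> /26 (62 usable): 192.168.169.0/26
58 hosts -> /26 (62 usable): 192.168.169.64/26
44 hosts -> /26 (62 usable): 192.168.169.128/26
42 hosts -> /26 (62 usable): 192.168.169.192/26
Allocation: 192.168.169.0/26 (58 hosts, 62 usable); 192.168.169.64/26 (58 hosts, 62 usable); 192.168.169.128/26 (44 hosts, 62 usable); 192.168.169.192/26 (42 hosts, 62 usable)


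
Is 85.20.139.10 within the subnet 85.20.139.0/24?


Subnet network: 85.20.139.0
Test IP AND mask: 85.20.139.0
Yes, 85.20.139.10 is in 85.20.139.0/24


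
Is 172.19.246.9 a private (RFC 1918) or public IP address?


RFC 1918 private ranges:
  10.0.0.0/8 (10.0.0.0 - 10.255.255.255)
  172.16.0.0/12 (172.16.0.0 - 172.31.255.255)
  192.168.0.0/16 (192.168.0.0 - 192.168.255.255)
Private (in 172.16.0.0/12)


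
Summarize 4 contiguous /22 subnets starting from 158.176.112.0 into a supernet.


Original prefix: /22
Number of subnets: 4 = 2^2
New prefix = 22 - 2 = 20
Supernet: 158.176.112.0/20


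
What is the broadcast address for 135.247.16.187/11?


Network: 135.224.0.0/11
Host bits = 21
Set all host bits to 1:
Broadcast: 135.255.255.255


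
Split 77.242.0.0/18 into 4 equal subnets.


New prefix = 18 + 2 = 20
Each subnet has 4096 addresses
  77.242.0.0/20
  77.242.16.0/20
  77.242.32.0/20
  77.242.48.0/20
Subnets: 77.242.0.0/20, 77.242.16.0/20, 77.242.32.0/20, 77.242.48.0/20


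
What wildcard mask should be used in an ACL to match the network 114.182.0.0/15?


Subnet mask: 255.254.0.0
Wildcard = 255.255.255.255 - subnet mask
255 - 255 = 0
255 - 254 = 1
255 - 0 = 255
255 - 0 = 255
Wildcard: 0.1.255.255


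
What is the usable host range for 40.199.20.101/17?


Network: 40.199.0.0
Broadcast: 40.199.127.255
First usable = network + 1
Last usable = broadcast - 1
Range: 40.199.0.1 to 40.199.127.254


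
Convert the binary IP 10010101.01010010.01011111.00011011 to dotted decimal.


10010101 = 149
01010010 = 82
01011111 = 95
00011011 = 27
IP: 149.82.95.27


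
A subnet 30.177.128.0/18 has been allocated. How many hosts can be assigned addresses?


Host bits = 32 - 18 = 14
Total addresses = 2^14 = 16384
Usable = total - 2 (network and broadcast)
Usable hosts: 16382


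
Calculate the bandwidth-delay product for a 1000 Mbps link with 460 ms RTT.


BDP = bandwidth * RTT
= 1000 Mbps * 460 ms
= 1000 * 1e6 * 460 / 1000 bits
= 460000000 bits
= 57500000 bytes
= 56152.3438 KB
BDP = 460000000 bits (57500000 bytes)


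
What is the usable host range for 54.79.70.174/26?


Network: 54.79.70.128
Broadcast: 54.79.70.191
First usable = network + 1
Last usable = broadcast - 1
Range: 54.79.70.129 to 54.79.70.190


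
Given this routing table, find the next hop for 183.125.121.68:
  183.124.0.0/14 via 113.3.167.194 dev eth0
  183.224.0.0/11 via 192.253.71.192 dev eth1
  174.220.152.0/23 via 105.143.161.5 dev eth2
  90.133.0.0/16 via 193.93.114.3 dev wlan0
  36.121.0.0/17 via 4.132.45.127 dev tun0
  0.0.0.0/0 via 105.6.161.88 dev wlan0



Longest prefix match for 183.125.121.68:
  /14 183.124.0.0: MATCH
  /11 183.224.0.0: no
  /23 174.220.152.0: no
  /16 90.133.0.0: no
  /17 36.121.0.0: no
  /0 0.0.0.0: MATCH
Selected: next-hop 113.3.167.194 via eth0 (matched /14)


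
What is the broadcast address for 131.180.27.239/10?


Network: 131.128.0.0/10
Host bits = 22
Set all host bits to 1:
Broadcast: 131.191.255.255


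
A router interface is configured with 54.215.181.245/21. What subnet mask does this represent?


/21 means 21 network bits, 11 host bits
Binary: 11111111111111111111100000000000
Mask: 255.255.248.0


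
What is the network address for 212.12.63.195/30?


IP:   11010100.00001100.00111111.11000011
Mask: 11111111.11111111.11111111.11111100
AND operation:
Net:  11010100.00001100.00111111.11000000
Network: 212.12.63.192/30


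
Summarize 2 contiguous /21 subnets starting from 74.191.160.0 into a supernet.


Original prefix: /21
Number of subnets: 2 = 2^1
New prefix = 21 - 1 = 20
Supernet: 74.191.160.0/20


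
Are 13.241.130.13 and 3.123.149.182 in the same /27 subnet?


Mask: 255.255.255.224
13.241.130.13 AND mask = 13.241.130.0
3.123.149.182 AND mask = 3.123.149.160
No, different subnets (13.241.130.0 vs 3.123.149.160)


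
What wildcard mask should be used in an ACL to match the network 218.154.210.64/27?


Subnet mask: 255.255.255.224
Wildcard = 255.255.255.255 - subnet mask
255 - 255 = 0
255 - 255 = 0
255 - 255 = 0
255 - 224 = 31
Wildcard: 0.0.0.31


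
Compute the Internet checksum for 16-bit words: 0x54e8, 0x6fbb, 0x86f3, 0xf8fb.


Sum all words (with carry folding):
+ 0x54e8 = 0x54e8
+ 0x6fbb = 0xc4a3
+ 0x86f3 = 0x4b97
+ 0xf8fb = 0x4493
One's complement: ~0x4493
Checksum = 0xbb6c


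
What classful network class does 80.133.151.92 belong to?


First octet: 80
Binary: 01010000
0xxxxxxx -> Class A (1-126)
Class A, default mask 255.0.0.0 (/8)


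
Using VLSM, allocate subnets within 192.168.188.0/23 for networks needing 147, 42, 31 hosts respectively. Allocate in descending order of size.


147 hosts -> /24 (254 usable): 192.168.188.0/24
42 hosts -> /26 (62 usable): 192.168.189.0/26
31 hosts -> /26 (62 usable): 192.168.189.64/26
Allocation: 192.168.188.0/24 (147 hosts, 254 usable); 192.168.189.0/26 (42 hosts, 62 usable); 192.168.189.64/26 (31 hosts, 62 usable)


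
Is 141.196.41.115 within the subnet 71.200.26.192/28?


Subnet network: 71.200.26.192
Test IP AND mask: 141.196.41.112
No, 141.196.41.115 is not in 71.200.26.192/28


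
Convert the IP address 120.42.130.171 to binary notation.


120 = 01111000
42 = 00101010
130 = 10000010
171 = 10101011
Binary: 01111000.00101010.10000010.10101011


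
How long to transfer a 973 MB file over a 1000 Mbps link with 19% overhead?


Effective throughput = 1000 * (1 - 19/100) = 810 Mbps
File size in Mb = 973 * 8 = 7784 Mb
Time = 7784 / 810
Time = 9.6099 seconds


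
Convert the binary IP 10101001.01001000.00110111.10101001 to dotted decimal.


10101001 = 169
01001000 = 72
00110111 = 55
10101001 = 169
IP: 169.72.55.169


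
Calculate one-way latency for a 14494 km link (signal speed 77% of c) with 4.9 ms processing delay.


Speed = 0.77 * 3e5 km/s = 231000 km/s
Propagation delay = 14494 / 231000 = 0.0627 s = 62.7446 ms
Processing delay = 4.9 ms
Total one-way latency = 67.6446 ms


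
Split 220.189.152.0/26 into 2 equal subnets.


New prefix = 26 + 1 = 27
Each subnet has 32 addresses
  220.189.152.0/27
  220.189.152.32/27
Subnets: 220.189.152.0/27, 220.189.152.32/27


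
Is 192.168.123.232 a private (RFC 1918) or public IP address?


RFC 1918 private ranges:
  10.0.0.0/8 (10.0.0.0 - 10.255.255.255)
  172.16.0.0/12 (172.16.0.0 - 172.31.255.255)
  192.168.0.0/16 (192.168.0.0 - 192.168.255.255)
Private (in 192.168.0.0/16)


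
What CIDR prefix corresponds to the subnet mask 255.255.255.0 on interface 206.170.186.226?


Binary: 11111111.11111111.11111111.00000000
Count leading 1s
Prefix: /24


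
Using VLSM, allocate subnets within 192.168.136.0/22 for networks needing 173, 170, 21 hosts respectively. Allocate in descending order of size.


173 hosts -> /24 (254 usable): 192.168.136.0/24
170 hosts -> /24 (254 usable): 192.168.137.0/24
21 hosts -> /27 (30 usable): 192.168.138.0/27
Allocation: 192.168.136.0/24 (173 hosts, 254 usable); 192.168.137.0/24 (170 hosts, 254 usable); 192.168.138.0/27 (21 hosts, 30 usable)


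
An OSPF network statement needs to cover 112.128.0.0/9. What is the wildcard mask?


Subnet mask: 255.128.0.0
Wildcard = 255.255.255.255 - subnet mask
255 - 255 = 0
255 - 128 = 127
255 - 0 = 255
255 - 0 = 255
Wildcard: 0.127.255.255


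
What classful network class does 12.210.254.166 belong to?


First octet: 12
Binary: 00001100
0xxxxxxx -> Class A (1-126)
Class A, default mask 255.0.0.0 (/8)


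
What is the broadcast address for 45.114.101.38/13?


Network: 45.112.0.0/13
Host bits = 19
Set all host bits to 1:
Broadcast: 45.119.255.255


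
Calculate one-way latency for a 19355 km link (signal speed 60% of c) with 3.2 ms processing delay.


Speed = 0.6 * 3e5 km/s = 180000 km/s
Propagation delay = 19355 / 180000 = 0.1075 s = 107.5278 ms
Processing delay = 3.2 ms
Total one-way latency = 110.7278 ms


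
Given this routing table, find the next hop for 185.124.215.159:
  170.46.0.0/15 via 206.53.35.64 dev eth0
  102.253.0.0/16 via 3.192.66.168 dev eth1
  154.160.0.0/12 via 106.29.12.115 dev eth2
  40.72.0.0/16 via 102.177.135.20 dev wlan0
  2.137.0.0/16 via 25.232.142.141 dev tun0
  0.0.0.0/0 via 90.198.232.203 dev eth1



Longest prefix match for 185.124.215.159:
  /15 170.46.0.0: no
  /16 102.253.0.0: no
  /12 154.160.0.0: no
  /16 40.72.0.0: no
  /16 2.137.0.0: no
  /0 0.0.0.0: MATCH
Selected: next-hop 90.198.232.203 via eth1 (matched /0)


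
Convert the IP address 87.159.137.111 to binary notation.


87 = 01010111
159 = 10011111
137 = 10001001
111 = 01101111
Binary: 01010111.10011111.10001001.01101111


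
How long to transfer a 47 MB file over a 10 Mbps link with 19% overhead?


Effective throughput = 10 * (1 - 19/100) = 8.1 Mbps
File size in Mb = 47 * 8 = 376 Mb
Time = 376 / 8.1
Time = 46.4198 seconds


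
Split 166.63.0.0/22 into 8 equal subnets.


New prefix = 22 + 3 = 25
Each subnet has 128 addresses
  166.63.0.0/25
  166.63.0.128/25
  166.63.1.0/25
  166.63.1.128/25
  166.63.2.0/25
  166.63.2.128/25
  166.63.3.0/25
  166.63.3.128/25
Subnets: 166.63.0.0/25, 166.63.0.128/25, 166.63.1.0/25, 166.63.1.128/25, 166.63.2.0/25, 166.63.2.128/25, 166.63.3.0/25, 166.63.3.128/25


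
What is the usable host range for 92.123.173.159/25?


Network: 92.123.173.128
Broadcast: 92.123.173.255
First usable = network + 1
Last usable = broadcast - 1
Range: 92.123.173.129 to 92.123.173.254


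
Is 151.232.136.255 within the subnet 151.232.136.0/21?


Subnet network: 151.232.136.0
Test IP AND mask: 151.232.136.0
Yes, 151.232.136.255 is in 151.232.136.0/21


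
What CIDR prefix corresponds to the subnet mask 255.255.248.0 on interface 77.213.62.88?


Binary: 11111111.11111111.11111000.00000000
Count leading 1s
Prefix: /21


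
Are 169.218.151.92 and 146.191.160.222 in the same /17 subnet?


Mask: 255.255.128.0
169.218.151.92 AND mask = 169.218.128.0
146.191.160.222 AND mask = 146.191.128.0
No, different subnets (169.218.128.0 vs 146.191.128.0)


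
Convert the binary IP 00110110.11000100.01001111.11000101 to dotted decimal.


00110110 = 54
11000100 = 196
01001111 = 79
11000101 = 197
IP: 54.196.79.197


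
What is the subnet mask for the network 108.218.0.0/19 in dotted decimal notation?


/19 means 19 network bits, 13 host bits
Binary: 11111111111111111110000000000000
Mask: 255.255.224.0


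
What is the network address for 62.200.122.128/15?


IP:   00111110.11001000.01111010.10000000
Mask: 11111111.11111110.00000000.00000000
AND operation:
Net:  00111110.11001000.00000000.00000000
Network: 62.200.0.0/15


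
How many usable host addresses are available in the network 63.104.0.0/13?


Host bits = 32 - 13 = 19
Total addresses = 2^19 = 524288
Usable = total - 2 (network and broadcast)
Usable hosts: 524286


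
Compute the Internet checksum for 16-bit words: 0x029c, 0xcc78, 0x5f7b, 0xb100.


Sum all words (with carry folding):
+ 0x029c = 0x029c
+ 0xcc78 = 0xcf14
+ 0x5f7b = 0x2e90
+ 0xb100 = 0xdf90
One's complement: ~0xdf90
Checksum = 0x206f


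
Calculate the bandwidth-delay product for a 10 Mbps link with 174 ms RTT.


BDP = bandwidth * RTT
= 10 Mbps * 174 ms
= 10 * 1e6 * 174 / 1000 bits
= 1740000 bits
= 217500 bytes
= 212.4023 KB
BDP = 1740000 bits (217500 bytes)


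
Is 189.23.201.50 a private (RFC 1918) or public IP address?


RFC 1918 private ranges:
  10.0.0.0/8 (10.0.0.0 - 10.255.255.255)
  172.16.0.0/12 (172.16.0.0 - 172.31.255.255)
  192.168.0.0/16 (192.168.0.0 - 192.168.255.255)
Public (not in any RFC 1918 range)


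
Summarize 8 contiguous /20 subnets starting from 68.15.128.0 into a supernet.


Original prefix: /20
Number of subnets: 8 = 2^3
New prefix = 20 - 3 = 17
Supernet: 68.15.128.0/17


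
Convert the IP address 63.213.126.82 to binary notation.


63 = 00111111
213 = 11010101
126 = 01111110
82 = 01010010
Binary: 00111111.11010101.01111110.01010010


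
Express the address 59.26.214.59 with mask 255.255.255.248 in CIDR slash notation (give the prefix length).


Binary: 11111111.11111111.11111111.11111000
Count leading 1s
Prefix: /29


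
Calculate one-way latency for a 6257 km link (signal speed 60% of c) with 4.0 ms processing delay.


Speed = 0.6 * 3e5 km/s = 180000 km/s
Propagation delay = 6257 / 180000 = 0.0348 s = 34.7611 ms
Processing delay = 4.0 ms
Total one-way latency = 38.7611 ms


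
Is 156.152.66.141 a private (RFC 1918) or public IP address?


RFC 1918 private ranges:
  10.0.0.0/8 (10.0.0.0 - 10.255.255.255)
  172.16.0.0/12 (172.16.0.0 - 172.31.255.255)
  192.168.0.0/16 (192.168.0.0 - 192.168.255.255)
Public (not in any RFC 1918 range)


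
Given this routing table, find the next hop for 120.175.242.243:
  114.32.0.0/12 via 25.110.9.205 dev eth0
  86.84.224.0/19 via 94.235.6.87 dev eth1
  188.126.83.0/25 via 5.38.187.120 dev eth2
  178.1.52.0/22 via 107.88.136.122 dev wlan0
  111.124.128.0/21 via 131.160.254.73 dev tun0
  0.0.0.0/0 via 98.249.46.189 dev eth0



Longest prefix match for 120.175.242.243:
  /12 114.32.0.0: no
  /19 86.84.224.0: no
  /25 188.126.83.0: no
  /22 178.1.52.0: no
  /21 111.124.128.0: no
  /0 0.0.0.0: MATCH
Selected: next-hop 98.249.46.189 via eth0 (matched /0)


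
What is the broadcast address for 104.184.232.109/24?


Network: 104.184.232.0/24
Host bits = 8
Set all host bits to 1:
Broadcast: 104.184.232.255


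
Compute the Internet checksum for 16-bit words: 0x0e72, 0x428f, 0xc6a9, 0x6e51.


Sum all words (with carry folding):
+ 0x0e72 = 0x0e72
+ 0x428f = 0x5101
+ 0xc6a9 = 0x17ab
+ 0x6e51 = 0x85fc
One's complement: ~0x85fc
Checksum = 0x7a03


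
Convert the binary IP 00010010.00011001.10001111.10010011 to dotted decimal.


00010010 = 18
00011001 = 25
10001111 = 143
10010011 = 147
IP: 18.25.143.147
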